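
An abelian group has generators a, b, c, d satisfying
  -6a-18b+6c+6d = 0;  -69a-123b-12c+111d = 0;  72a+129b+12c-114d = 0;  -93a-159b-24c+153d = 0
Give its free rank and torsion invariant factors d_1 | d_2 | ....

Answer: M ≅ ℤ/3 ⊕ ℤ/3 ⊕ ℤ/6 ⊕ ℤ/18

Derivation:
rank_ℚ(R)=4; free=4−4=0
SNF(R) diag = [3, 3, 6, 18] → torsion [3, 3, 6, 18]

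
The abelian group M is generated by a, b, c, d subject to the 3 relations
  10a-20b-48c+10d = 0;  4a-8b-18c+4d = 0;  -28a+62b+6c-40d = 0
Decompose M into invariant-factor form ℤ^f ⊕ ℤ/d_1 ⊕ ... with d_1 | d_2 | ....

rank_ℚ(R)=3; free=4−3=1
SNF(R) diag = [2, 6, 6] → torsion [2, 6, 6]

Answer: M ≅ ℤ^1 ⊕ ℤ/2 ⊕ ℤ/6 ⊕ ℤ/6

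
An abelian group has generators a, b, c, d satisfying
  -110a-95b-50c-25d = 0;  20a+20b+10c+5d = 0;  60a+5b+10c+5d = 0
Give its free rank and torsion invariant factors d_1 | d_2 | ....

Answer: M ≅ ℤ^1 ⊕ ℤ/5 ⊕ ℤ/5 ⊕ ℤ/10

Derivation:
rank_ℚ(R)=3; free=4−3=1
SNF(R) diag = [5, 5, 10] → torsion [5, 5, 10]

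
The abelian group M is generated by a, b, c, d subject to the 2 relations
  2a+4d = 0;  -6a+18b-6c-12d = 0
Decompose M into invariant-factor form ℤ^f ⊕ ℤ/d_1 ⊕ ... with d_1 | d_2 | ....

Answer: M ≅ ℤ^2 ⊕ ℤ/2 ⊕ ℤ/6

Derivation:
rank_ℚ(R)=2; free=4−2=2
SNF(R) diag = [2, 6] → torsion [2, 6]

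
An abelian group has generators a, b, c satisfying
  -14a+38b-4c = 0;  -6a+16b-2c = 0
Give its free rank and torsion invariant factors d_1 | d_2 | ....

Answer: M ≅ ℤ^1 ⊕ ℤ/2 ⊕ ℤ/2

Derivation:
rank_ℚ(R)=2; free=3−2=1
SNF(R) diag = [2, 2] → torsion [2, 2]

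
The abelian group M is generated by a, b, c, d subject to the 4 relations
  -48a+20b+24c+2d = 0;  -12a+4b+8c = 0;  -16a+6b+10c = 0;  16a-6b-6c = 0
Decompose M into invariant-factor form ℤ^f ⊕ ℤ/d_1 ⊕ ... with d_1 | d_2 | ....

rank_ℚ(R)=4; free=4−4=0
SNF(R) diag = [2, 2, 4, 4] → torsion [2, 2, 4, 4]

Answer: M ≅ ℤ/2 ⊕ ℤ/2 ⊕ ℤ/4 ⊕ ℤ/4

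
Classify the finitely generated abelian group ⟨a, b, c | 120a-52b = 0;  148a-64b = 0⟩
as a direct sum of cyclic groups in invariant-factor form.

rank_ℚ(R)=2; free=3−2=1
SNF(R) diag = [4, 4] → torsion [4, 4]

Answer: M ≅ ℤ^1 ⊕ ℤ/4 ⊕ ℤ/4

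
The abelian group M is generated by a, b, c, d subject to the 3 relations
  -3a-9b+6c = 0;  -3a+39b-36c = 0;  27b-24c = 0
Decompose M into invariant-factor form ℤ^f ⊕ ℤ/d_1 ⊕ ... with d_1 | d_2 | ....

rank_ℚ(R)=3; free=4−3=1
SNF(R) diag = [3, 3, 6] → torsion [3, 3, 6]

Answer: M ≅ ℤ^1 ⊕ ℤ/3 ⊕ ℤ/3 ⊕ ℤ/6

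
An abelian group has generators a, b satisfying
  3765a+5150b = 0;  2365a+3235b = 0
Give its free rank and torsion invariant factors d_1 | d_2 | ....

rank_ℚ(R)=2; free=2−2=0
SNF(R) diag = [5, 5] → torsion [5, 5]

Answer: M ≅ ℤ/5 ⊕ ℤ/5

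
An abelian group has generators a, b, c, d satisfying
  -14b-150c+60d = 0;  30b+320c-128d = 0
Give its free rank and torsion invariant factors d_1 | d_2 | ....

rank_ℚ(R)=2; free=4−2=2
SNF(R) diag = [2, 2] → torsion [2, 2]

Answer: M ≅ ℤ^2 ⊕ ℤ/2 ⊕ ℤ/2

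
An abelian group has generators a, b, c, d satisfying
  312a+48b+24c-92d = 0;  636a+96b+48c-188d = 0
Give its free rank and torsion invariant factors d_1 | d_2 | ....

rank_ℚ(R)=2; free=4−2=2
SNF(R) diag = [4, 12] → torsion [4, 12]

Answer: M ≅ ℤ^2 ⊕ ℤ/4 ⊕ ℤ/12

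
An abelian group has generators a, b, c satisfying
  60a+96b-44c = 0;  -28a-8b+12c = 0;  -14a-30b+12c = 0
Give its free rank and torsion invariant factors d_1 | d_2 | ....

Answer: M ≅ ℤ/2 ⊕ ℤ/4 ⊕ ℤ/8

Derivation:
rank_ℚ(R)=3; free=3−3=0
SNF(R) diag = [2, 4, 8] → torsion [2, 4, 8]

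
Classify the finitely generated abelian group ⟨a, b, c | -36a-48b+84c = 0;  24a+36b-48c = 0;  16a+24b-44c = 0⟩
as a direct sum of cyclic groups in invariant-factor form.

Answer: M ≅ ℤ/4 ⊕ ℤ/12 ⊕ ℤ/36

Derivation:
rank_ℚ(R)=3; free=3−3=0
SNF(R) diag = [4, 12, 36] → torsion [4, 12, 36]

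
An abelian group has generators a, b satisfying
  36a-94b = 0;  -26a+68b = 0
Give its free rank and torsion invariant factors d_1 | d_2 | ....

rank_ℚ(R)=2; free=2−2=0
SNF(R) diag = [2, 2] → torsion [2, 2]

Answer: M ≅ ℤ/2 ⊕ ℤ/2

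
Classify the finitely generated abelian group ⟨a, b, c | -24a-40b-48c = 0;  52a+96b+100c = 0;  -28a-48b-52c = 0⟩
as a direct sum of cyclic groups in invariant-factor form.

Answer: M ≅ ℤ/4 ⊕ ℤ/8 ⊕ ℤ/24

Derivation:
rank_ℚ(R)=3; free=3−3=0
SNF(R) diag = [4, 8, 24] → torsion [4, 8, 24]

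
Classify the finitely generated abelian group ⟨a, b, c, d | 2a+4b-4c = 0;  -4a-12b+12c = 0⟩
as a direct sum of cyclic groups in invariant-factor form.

Answer: M ≅ ℤ^2 ⊕ ℤ/2 ⊕ ℤ/4

Derivation:
rank_ℚ(R)=2; free=4−2=2
SNF(R) diag = [2, 4] → torsion [2, 4]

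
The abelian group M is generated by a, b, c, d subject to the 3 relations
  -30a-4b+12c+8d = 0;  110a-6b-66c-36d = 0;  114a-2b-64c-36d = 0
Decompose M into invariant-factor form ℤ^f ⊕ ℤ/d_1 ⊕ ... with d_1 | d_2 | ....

Answer: M ≅ ℤ^1 ⊕ ℤ/2 ⊕ ℤ/2 ⊕ ℤ/2

Derivation:
rank_ℚ(R)=3; free=4−3=1
SNF(R) diag = [2, 2, 2] → torsion [2, 2, 2]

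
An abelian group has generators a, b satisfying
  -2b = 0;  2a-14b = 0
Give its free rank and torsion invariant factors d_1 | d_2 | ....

Answer: M ≅ ℤ/2 ⊕ ℤ/2

Derivation:
rank_ℚ(R)=2; free=2−2=0
SNF(R) diag = [2, 2] → torsion [2, 2]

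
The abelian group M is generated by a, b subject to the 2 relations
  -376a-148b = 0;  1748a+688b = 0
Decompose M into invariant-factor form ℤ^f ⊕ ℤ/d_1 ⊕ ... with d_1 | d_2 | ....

Answer: M ≅ ℤ/4 ⊕ ℤ/4

Derivation:
rank_ℚ(R)=2; free=2−2=0
SNF(R) diag = [4, 4] → torsion [4, 4]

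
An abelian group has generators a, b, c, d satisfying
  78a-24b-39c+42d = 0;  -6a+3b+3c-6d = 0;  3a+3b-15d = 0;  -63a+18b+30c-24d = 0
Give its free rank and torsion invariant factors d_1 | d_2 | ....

rank_ℚ(R)=4; free=4−4=0
SNF(R) diag = [3, 3, 3, 3] → torsion [3, 3, 3, 3]

Answer: M ≅ ℤ/3 ⊕ ℤ/3 ⊕ ℤ/3 ⊕ ℤ/3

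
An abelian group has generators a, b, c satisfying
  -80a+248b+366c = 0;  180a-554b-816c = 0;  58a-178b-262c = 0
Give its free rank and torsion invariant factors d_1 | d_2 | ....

Answer: M ≅ ℤ/2 ⊕ ℤ/2 ⊕ ℤ/2

Derivation:
rank_ℚ(R)=3; free=3−3=0
SNF(R) diag = [2, 2, 2] → torsion [2, 2, 2]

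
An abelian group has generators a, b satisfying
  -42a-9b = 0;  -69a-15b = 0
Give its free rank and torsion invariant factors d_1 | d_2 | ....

rank_ℚ(R)=2; free=2−2=0
SNF(R) diag = [3, 3] → torsion [3, 3]

Answer: M ≅ ℤ/3 ⊕ ℤ/3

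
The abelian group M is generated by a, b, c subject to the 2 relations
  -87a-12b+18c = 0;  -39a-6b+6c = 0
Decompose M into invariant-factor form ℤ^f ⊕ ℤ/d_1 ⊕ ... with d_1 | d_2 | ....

Answer: M ≅ ℤ^1 ⊕ ℤ/3 ⊕ ℤ/6

Derivation:
rank_ℚ(R)=2; free=3−2=1
SNF(R) diag = [3, 6] → torsion [3, 6]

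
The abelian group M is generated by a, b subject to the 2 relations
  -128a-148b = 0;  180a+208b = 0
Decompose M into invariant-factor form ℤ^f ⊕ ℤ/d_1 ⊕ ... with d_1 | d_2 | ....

rank_ℚ(R)=2; free=2−2=0
SNF(R) diag = [4, 4] → torsion [4, 4]

Answer: M ≅ ℤ/4 ⊕ ℤ/4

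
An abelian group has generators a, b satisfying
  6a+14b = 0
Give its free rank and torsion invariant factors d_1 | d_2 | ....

Answer: M ≅ ℤ^1 ⊕ ℤ/2

Derivation:
rank_ℚ(R)=1; free=2−1=1
SNF(R) diag = [2] → torsion [2]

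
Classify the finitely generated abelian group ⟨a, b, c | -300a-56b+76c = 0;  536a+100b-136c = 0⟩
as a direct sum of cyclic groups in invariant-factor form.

rank_ℚ(R)=2; free=3−2=1
SNF(R) diag = [4, 4] → torsion [4, 4]

Answer: M ≅ ℤ^1 ⊕ ℤ/4 ⊕ ℤ/4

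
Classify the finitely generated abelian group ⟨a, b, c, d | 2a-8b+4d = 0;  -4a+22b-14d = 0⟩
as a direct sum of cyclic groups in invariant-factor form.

rank_ℚ(R)=2; free=4−2=2
SNF(R) diag = [2, 6] → torsion [2, 6]

Answer: M ≅ ℤ^2 ⊕ ℤ/2 ⊕ ℤ/6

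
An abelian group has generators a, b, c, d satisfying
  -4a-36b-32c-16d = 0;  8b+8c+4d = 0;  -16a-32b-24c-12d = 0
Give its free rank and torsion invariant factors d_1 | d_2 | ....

Answer: M ≅ ℤ^1 ⊕ ℤ/4 ⊕ ℤ/4 ⊕ ℤ/8

Derivation:
rank_ℚ(R)=3; free=4−3=1
SNF(R) diag = [4, 4, 8] → torsion [4, 4, 8]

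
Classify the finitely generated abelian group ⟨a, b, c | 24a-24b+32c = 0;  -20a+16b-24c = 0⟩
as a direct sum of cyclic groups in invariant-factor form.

Answer: M ≅ ℤ^1 ⊕ ℤ/4 ⊕ ℤ/8

Derivation:
rank_ℚ(R)=2; free=3−2=1
SNF(R) diag = [4, 8] → torsion [4, 8]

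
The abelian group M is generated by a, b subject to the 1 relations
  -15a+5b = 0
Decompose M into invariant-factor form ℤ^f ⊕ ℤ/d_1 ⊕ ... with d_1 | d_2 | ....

rank_ℚ(R)=1; free=2−1=1
SNF(R) diag = [5] → torsion [5]

Answer: M ≅ ℤ^1 ⊕ ℤ/5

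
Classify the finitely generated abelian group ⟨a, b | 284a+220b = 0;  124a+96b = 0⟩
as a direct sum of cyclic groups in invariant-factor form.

rank_ℚ(R)=2; free=2−2=0
SNF(R) diag = [4, 4] → torsion [4, 4]

Answer: M ≅ ℤ/4 ⊕ ℤ/4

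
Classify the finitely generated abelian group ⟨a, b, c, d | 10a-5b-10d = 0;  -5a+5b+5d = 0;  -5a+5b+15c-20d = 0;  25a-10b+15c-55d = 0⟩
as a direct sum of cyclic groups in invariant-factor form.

Answer: M ≅ ℤ/5 ⊕ ℤ/5 ⊕ ℤ/5 ⊕ ℤ/15

Derivation:
rank_ℚ(R)=4; free=4−4=0
SNF(R) diag = [5, 5, 5, 15] → torsion [5, 5, 5, 15]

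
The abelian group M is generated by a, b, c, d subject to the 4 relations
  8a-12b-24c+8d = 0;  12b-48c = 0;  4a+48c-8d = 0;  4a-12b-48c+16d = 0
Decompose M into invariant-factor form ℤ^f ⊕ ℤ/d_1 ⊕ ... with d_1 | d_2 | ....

Answer: M ≅ ℤ/4 ⊕ ℤ/12 ⊕ ℤ/24 ⊕ ℤ/24

Derivation:
rank_ℚ(R)=4; free=4−4=0
SNF(R) diag = [4, 12, 24, 24] → torsion [4, 12, 24, 24]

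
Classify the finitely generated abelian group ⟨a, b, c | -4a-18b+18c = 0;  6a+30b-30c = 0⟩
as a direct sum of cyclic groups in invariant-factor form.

Answer: M ≅ ℤ^1 ⊕ ℤ/2 ⊕ ℤ/6

Derivation:
rank_ℚ(R)=2; free=3−2=1
SNF(R) diag = [2, 6] → torsion [2, 6]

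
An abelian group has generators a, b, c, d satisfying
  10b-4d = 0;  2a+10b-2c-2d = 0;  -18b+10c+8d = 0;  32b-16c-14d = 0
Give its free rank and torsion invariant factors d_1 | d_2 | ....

rank_ℚ(R)=4; free=4−4=0
SNF(R) diag = [2, 2, 2, 2] → torsion [2, 2, 2, 2]

Answer: M ≅ ℤ/2 ⊕ ℤ/2 ⊕ ℤ/2 ⊕ ℤ/2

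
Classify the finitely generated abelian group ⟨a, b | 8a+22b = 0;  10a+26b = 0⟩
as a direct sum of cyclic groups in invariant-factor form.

Answer: M ≅ ℤ/2 ⊕ ℤ/6

Derivation:
rank_ℚ(R)=2; free=2−2=0
SNF(R) diag = [2, 6] → torsion [2, 6]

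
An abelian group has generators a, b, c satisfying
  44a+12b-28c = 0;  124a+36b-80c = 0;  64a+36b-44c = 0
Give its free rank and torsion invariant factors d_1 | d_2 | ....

rank_ℚ(R)=3; free=3−3=0
SNF(R) diag = [4, 12, 12] → torsion [4, 12, 12]

Answer: M ≅ ℤ/4 ⊕ ℤ/12 ⊕ ℤ/12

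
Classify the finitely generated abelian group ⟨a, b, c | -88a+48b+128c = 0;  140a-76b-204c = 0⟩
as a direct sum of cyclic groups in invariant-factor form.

rank_ℚ(R)=2; free=3−2=1
SNF(R) diag = [4, 8] → torsion [4, 8]

Answer: M ≅ ℤ^1 ⊕ ℤ/4 ⊕ ℤ/8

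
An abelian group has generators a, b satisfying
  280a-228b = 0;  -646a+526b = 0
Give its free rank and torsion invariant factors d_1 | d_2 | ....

Answer: M ≅ ℤ/2 ⊕ ℤ/4

Derivation:
rank_ℚ(R)=2; free=2−2=0
SNF(R) diag = [2, 4] → torsion [2, 4]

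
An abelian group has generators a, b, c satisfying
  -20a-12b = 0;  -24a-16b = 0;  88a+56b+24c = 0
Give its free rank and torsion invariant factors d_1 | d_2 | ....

Answer: M ≅ ℤ/4 ⊕ ℤ/8 ⊕ ℤ/24

Derivation:
rank_ℚ(R)=3; free=3−3=0
SNF(R) diag = [4, 8, 24] → torsion [4, 8, 24]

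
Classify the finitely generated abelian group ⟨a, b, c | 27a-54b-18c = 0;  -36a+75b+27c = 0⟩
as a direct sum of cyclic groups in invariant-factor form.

Answer: M ≅ ℤ^1 ⊕ ℤ/3 ⊕ ℤ/9

Derivation:
rank_ℚ(R)=2; free=3−2=1
SNF(R) diag = [3, 9] → torsion [3, 9]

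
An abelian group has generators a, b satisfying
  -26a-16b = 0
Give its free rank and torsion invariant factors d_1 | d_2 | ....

Answer: M ≅ ℤ^1 ⊕ ℤ/2

Derivation:
rank_ℚ(R)=1; free=2−1=1
SNF(R) diag = [2] → torsion [2]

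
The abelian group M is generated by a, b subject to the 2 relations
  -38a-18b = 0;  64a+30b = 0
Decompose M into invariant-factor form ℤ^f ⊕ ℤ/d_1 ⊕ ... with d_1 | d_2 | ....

rank_ℚ(R)=2; free=2−2=0
SNF(R) diag = [2, 6] → torsion [2, 6]

Answer: M ≅ ℤ/2 ⊕ ℤ/6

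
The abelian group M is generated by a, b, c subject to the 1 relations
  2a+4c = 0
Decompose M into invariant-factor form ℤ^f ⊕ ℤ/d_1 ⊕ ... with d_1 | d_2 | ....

Answer: M ≅ ℤ^2 ⊕ ℤ/2

Derivation:
rank_ℚ(R)=1; free=3−1=2
SNF(R) diag = [2] → torsion [2]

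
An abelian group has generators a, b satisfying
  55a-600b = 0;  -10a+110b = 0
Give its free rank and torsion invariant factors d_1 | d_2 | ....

Answer: M ≅ ℤ/5 ⊕ ℤ/10

Derivation:
rank_ℚ(R)=2; free=2−2=0
SNF(R) diag = [5, 10] → torsion [5, 10]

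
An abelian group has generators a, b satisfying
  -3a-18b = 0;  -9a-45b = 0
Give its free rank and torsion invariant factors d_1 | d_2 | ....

rank_ℚ(R)=2; free=2−2=0
SNF(R) diag = [3, 9] → torsion [3, 9]

Answer: M ≅ ℤ/3 ⊕ ℤ/9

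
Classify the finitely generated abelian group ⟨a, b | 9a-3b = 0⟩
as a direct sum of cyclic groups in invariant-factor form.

rank_ℚ(R)=1; free=2−1=1
SNF(R) diag = [3] → torsion [3]

Answer: M ≅ ℤ^1 ⊕ ℤ/3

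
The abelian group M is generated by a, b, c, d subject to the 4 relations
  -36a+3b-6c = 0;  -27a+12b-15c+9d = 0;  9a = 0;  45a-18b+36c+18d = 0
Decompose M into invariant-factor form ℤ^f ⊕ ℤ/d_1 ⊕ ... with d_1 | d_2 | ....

Answer: M ≅ ℤ/3 ⊕ ℤ/9 ⊕ ℤ/9 ⊕ ℤ/18

Derivation:
rank_ℚ(R)=4; free=4−4=0
SNF(R) diag = [3, 9, 9, 18] → torsion [3, 9, 9, 18]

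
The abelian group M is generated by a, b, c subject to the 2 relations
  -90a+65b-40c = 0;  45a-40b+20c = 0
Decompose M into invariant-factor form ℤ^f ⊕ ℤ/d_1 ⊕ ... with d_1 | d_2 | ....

Answer: M ≅ ℤ^1 ⊕ ℤ/5 ⊕ ℤ/15

Derivation:
rank_ℚ(R)=2; free=3−2=1
SNF(R) diag = [5, 15] → torsion [5, 15]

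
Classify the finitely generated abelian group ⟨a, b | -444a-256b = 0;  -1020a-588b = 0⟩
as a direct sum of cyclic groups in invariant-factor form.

Answer: M ≅ ℤ/4 ⊕ ℤ/12

Derivation:
rank_ℚ(R)=2; free=2−2=0
SNF(R) diag = [4, 12] → torsion [4, 12]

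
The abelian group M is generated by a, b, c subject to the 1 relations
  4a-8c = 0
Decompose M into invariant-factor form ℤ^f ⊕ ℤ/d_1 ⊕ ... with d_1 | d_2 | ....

Answer: M ≅ ℤ^2 ⊕ ℤ/4

Derivation:
rank_ℚ(R)=1; free=3−1=2
SNF(R) diag = [4] → torsion [4]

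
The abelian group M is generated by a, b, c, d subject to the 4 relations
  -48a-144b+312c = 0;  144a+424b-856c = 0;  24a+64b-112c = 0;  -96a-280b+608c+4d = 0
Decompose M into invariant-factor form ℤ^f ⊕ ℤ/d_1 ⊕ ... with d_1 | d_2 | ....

rank_ℚ(R)=4; free=4−4=0
SNF(R) diag = [4, 8, 24, 72] → torsion [4, 8, 24, 72]

Answer: M ≅ ℤ/4 ⊕ ℤ/8 ⊕ ℤ/24 ⊕ ℤ/72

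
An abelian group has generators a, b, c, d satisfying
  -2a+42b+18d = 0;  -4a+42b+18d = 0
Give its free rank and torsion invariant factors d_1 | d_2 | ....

Answer: M ≅ ℤ^2 ⊕ ℤ/2 ⊕ ℤ/6

Derivation:
rank_ℚ(R)=2; free=4−2=2
SNF(R) diag = [2, 6] → torsion [2, 6]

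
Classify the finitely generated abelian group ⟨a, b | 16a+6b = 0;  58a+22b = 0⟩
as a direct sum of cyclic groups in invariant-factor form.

Answer: M ≅ ℤ/2 ⊕ ℤ/2

Derivation:
rank_ℚ(R)=2; free=2−2=0
SNF(R) diag = [2, 2] → torsion [2, 2]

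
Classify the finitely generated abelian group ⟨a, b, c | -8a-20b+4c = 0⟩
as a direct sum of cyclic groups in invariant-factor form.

Answer: M ≅ ℤ^2 ⊕ ℤ/4

Derivation:
rank_ℚ(R)=1; free=3−1=2
SNF(R) diag = [4] → torsion [4]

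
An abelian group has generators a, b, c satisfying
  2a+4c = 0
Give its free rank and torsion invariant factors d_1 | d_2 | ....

rank_ℚ(R)=1; free=3−1=2
SNF(R) diag = [2] → torsion [2]

Answer: M ≅ ℤ^2 ⊕ ℤ/2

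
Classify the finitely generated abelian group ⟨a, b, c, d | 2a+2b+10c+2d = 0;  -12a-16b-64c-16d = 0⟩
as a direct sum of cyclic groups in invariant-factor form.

rank_ℚ(R)=2; free=4−2=2
SNF(R) diag = [2, 4] → torsion [2, 4]

Answer: M ≅ ℤ^2 ⊕ ℤ/2 ⊕ ℤ/4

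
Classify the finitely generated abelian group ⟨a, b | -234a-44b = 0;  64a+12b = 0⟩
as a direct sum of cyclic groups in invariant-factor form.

rank_ℚ(R)=2; free=2−2=0
SNF(R) diag = [2, 4] → torsion [2, 4]

Answer: M ≅ ℤ/2 ⊕ ℤ/4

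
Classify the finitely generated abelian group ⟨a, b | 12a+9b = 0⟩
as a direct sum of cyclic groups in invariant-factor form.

rank_ℚ(R)=1; free=2−1=1
SNF(R) diag = [3] → torsion [3]

Answer: M ≅ ℤ^1 ⊕ ℤ/3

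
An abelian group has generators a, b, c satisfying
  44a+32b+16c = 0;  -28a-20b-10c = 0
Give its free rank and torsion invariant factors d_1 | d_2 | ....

rank_ℚ(R)=2; free=3−2=1
SNF(R) diag = [2, 4] → torsion [2, 4]

Answer: M ≅ ℤ^1 ⊕ ℤ/2 ⊕ ℤ/4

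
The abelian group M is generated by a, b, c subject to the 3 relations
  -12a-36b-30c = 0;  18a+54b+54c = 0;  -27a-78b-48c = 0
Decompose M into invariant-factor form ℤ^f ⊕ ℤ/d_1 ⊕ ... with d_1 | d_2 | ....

Answer: M ≅ ℤ/3 ⊕ ℤ/6 ⊕ ℤ/18

Derivation:
rank_ℚ(R)=3; free=3−3=0
SNF(R) diag = [3, 6, 18] → torsion [3, 6, 18]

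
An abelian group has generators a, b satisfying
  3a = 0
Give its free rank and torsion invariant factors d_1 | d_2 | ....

rank_ℚ(R)=1; free=2−1=1
SNF(R) diag = [3] → torsion [3]

Answer: M ≅ ℤ^1 ⊕ ℤ/3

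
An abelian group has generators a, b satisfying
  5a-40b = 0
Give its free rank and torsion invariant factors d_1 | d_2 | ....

rank_ℚ(R)=1; free=2−1=1
SNF(R) diag = [5] → torsion [5]

Answer: M ≅ ℤ^1 ⊕ ℤ/5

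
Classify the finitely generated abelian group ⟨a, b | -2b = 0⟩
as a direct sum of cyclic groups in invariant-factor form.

rank_ℚ(R)=1; free=2−1=1
SNF(R) diag = [2] → torsion [2]

Answer: M ≅ ℤ^1 ⊕ ℤ/2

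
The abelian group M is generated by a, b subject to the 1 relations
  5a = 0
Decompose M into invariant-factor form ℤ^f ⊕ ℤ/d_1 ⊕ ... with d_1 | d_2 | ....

Answer: M ≅ ℤ^1 ⊕ ℤ/5

Derivation:
rank_ℚ(R)=1; free=2−1=1
SNF(R) diag = [5] → torsion [5]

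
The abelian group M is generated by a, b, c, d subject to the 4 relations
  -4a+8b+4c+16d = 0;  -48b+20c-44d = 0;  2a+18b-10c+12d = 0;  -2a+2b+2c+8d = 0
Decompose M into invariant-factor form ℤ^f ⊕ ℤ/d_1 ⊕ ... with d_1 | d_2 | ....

Answer: M ≅ ℤ/2 ⊕ ℤ/4 ⊕ ℤ/4 ⊕ ℤ/12

Derivation:
rank_ℚ(R)=4; free=4−4=0
SNF(R) diag = [2, 4, 4, 12] → torsion [2, 4, 4, 12]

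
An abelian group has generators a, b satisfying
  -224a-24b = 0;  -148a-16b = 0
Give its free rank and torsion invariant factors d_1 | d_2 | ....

Answer: M ≅ ℤ/4 ⊕ ℤ/8

Derivation:
rank_ℚ(R)=2; free=2−2=0
SNF(R) diag = [4, 8] → torsion [4, 8]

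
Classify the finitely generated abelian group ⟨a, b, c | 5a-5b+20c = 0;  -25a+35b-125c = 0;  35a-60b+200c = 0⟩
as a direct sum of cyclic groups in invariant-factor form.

Answer: M ≅ ℤ/5 ⊕ ℤ/5 ⊕ ℤ/5

Derivation:
rank_ℚ(R)=3; free=3−3=0
SNF(R) diag = [5, 5, 5] → torsion [5, 5, 5]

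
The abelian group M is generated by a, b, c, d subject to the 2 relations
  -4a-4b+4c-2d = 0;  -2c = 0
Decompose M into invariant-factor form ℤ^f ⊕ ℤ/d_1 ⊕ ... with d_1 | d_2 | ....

rank_ℚ(R)=2; free=4−2=2
SNF(R) diag = [2, 2] → torsion [2, 2]

Answer: M ≅ ℤ^2 ⊕ ℤ/2 ⊕ ℤ/2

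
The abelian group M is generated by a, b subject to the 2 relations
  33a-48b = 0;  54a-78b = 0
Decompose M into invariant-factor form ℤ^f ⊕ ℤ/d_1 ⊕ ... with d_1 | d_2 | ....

Answer: M ≅ ℤ/3 ⊕ ℤ/6

Derivation:
rank_ℚ(R)=2; free=2−2=0
SNF(R) diag = [3, 6] → torsion [3, 6]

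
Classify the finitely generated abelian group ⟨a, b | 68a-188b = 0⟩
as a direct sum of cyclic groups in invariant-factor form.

Answer: M ≅ ℤ^1 ⊕ ℤ/4

Derivation:
rank_ℚ(R)=1; free=2−1=1
SNF(R) diag = [4] → torsion [4]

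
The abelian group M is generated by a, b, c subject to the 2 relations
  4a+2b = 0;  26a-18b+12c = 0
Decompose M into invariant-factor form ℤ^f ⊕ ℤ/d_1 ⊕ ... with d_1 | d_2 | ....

Answer: M ≅ ℤ^1 ⊕ ℤ/2 ⊕ ℤ/2

Derivation:
rank_ℚ(R)=2; free=3−2=1
SNF(R) diag = [2, 2] → torsion [2, 2]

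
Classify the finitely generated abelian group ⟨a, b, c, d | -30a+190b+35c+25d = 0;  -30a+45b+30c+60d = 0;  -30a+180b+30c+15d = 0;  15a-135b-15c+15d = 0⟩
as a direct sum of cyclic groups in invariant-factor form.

rank_ℚ(R)=4; free=4−4=0
SNF(R) diag = [5, 15, 45, 45] → torsion [5, 15, 45, 45]

Answer: M ≅ ℤ/5 ⊕ ℤ/15 ⊕ ℤ/45 ⊕ ℤ/45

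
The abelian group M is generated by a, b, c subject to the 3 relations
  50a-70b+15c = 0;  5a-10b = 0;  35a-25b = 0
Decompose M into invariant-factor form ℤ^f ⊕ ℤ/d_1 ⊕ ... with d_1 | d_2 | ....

rank_ℚ(R)=3; free=3−3=0
SNF(R) diag = [5, 15, 45] → torsion [5, 15, 45]

Answer: M ≅ ℤ/5 ⊕ ℤ/15 ⊕ ℤ/45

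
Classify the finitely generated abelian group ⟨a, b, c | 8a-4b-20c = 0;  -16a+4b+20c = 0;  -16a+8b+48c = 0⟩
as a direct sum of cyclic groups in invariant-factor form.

rank_ℚ(R)=3; free=3−3=0
SNF(R) diag = [4, 8, 8] → torsion [4, 8, 8]

Answer: M ≅ ℤ/4 ⊕ ℤ/8 ⊕ ℤ/8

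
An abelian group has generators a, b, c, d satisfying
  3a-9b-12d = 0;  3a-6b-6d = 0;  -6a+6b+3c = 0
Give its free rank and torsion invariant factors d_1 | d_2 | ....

rank_ℚ(R)=3; free=4−3=1
SNF(R) diag = [3, 3, 3] → torsion [3, 3, 3]

Answer: M ≅ ℤ^1 ⊕ ℤ/3 ⊕ ℤ/3 ⊕ ℤ/3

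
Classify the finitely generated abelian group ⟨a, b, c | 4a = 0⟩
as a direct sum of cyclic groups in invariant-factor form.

rank_ℚ(R)=1; free=3−1=2
SNF(R) diag = [4] → torsion [4]

Answer: M ≅ ℤ^2 ⊕ ℤ/4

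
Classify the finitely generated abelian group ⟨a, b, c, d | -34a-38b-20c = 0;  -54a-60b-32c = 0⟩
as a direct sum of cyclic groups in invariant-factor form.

rank_ℚ(R)=2; free=4−2=2
SNF(R) diag = [2, 2] → torsion [2, 2]

Answer: M ≅ ℤ^2 ⊕ ℤ/2 ⊕ ℤ/2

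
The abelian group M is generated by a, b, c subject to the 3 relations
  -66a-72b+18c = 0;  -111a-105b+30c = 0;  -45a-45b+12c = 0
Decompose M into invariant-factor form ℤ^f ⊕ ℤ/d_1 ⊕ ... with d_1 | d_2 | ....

rank_ℚ(R)=3; free=3−3=0
SNF(R) diag = [3, 6, 12] → torsion [3, 6, 12]

Answer: M ≅ ℤ/3 ⊕ ℤ/6 ⊕ ℤ/12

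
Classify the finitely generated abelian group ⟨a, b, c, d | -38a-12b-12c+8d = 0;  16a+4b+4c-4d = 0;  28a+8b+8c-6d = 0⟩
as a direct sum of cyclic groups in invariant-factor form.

Answer: M ≅ ℤ^1 ⊕ ℤ/2 ⊕ ℤ/2 ⊕ ℤ/4

Derivation:
rank_ℚ(R)=3; free=4−3=1
SNF(R) diag = [2, 2, 4] → torsion [2, 2, 4]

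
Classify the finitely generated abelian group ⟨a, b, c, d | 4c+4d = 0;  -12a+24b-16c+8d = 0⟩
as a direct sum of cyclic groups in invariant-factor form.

Answer: M ≅ ℤ^2 ⊕ ℤ/4 ⊕ ℤ/12

Derivation:
rank_ℚ(R)=2; free=4−2=2
SNF(R) diag = [4, 12] → torsion [4, 12]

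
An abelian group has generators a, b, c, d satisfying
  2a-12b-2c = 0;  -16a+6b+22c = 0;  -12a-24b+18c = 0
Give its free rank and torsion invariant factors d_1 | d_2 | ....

Answer: M ≅ ℤ^1 ⊕ ℤ/2 ⊕ ℤ/6 ⊕ ℤ/6

Derivation:
rank_ℚ(R)=3; free=4−3=1
SNF(R) diag = [2, 6, 6] → torsion [2, 6, 6]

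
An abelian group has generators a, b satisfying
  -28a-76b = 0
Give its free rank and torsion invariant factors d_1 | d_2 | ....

Answer: M ≅ ℤ^1 ⊕ ℤ/4

Derivation:
rank_ℚ(R)=1; free=2−1=1
SNF(R) diag = [4] → torsion [4]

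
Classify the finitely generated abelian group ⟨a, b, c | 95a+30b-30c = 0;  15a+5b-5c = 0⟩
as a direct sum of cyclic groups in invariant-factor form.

Answer: M ≅ ℤ^1 ⊕ ℤ/5 ⊕ ℤ/5

Derivation:
rank_ℚ(R)=2; free=3−2=1
SNF(R) diag = [5, 5] → torsion [5, 5]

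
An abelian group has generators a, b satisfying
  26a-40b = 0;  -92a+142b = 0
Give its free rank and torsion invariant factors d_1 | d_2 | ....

rank_ℚ(R)=2; free=2−2=0
SNF(R) diag = [2, 6] → torsion [2, 6]

Answer: M ≅ ℤ/2 ⊕ ℤ/6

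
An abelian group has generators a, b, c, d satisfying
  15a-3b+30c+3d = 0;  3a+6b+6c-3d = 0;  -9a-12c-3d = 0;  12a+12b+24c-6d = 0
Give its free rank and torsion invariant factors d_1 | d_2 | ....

rank_ℚ(R)=4; free=4−4=0
SNF(R) diag = [3, 3, 6, 6] → torsion [3, 3, 6, 6]

Answer: M ≅ ℤ/3 ⊕ ℤ/3 ⊕ ℤ/6 ⊕ ℤ/6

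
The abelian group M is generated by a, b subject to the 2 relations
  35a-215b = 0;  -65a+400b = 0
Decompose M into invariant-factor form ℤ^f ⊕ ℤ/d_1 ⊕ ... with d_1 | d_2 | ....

Answer: M ≅ ℤ/5 ⊕ ℤ/5

Derivation:
rank_ℚ(R)=2; free=2−2=0
SNF(R) diag = [5, 5] → torsion [5, 5]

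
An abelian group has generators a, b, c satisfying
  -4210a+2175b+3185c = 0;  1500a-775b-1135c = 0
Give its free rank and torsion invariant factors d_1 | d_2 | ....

rank_ℚ(R)=2; free=3−2=1
SNF(R) diag = [5, 10] → torsion [5, 10]

Answer: M ≅ ℤ^1 ⊕ ℤ/5 ⊕ ℤ/10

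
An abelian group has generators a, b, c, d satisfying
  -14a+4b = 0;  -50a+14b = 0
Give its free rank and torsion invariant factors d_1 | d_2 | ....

rank_ℚ(R)=2; free=4−2=2
SNF(R) diag = [2, 2] → torsion [2, 2]

Answer: M ≅ ℤ^2 ⊕ ℤ/2 ⊕ ℤ/2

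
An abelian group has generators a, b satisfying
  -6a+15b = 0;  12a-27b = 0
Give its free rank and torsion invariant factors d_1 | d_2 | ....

Answer: M ≅ ℤ/3 ⊕ ℤ/6

Derivation:
rank_ℚ(R)=2; free=2−2=0
SNF(R) diag = [3, 6] → torsion [3, 6]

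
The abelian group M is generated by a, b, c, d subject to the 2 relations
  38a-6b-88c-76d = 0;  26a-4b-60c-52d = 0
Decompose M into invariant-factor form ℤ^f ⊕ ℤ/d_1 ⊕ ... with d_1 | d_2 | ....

Answer: M ≅ ℤ^2 ⊕ ℤ/2 ⊕ ℤ/2

Derivation:
rank_ℚ(R)=2; free=4−2=2
SNF(R) diag = [2, 2] → torsion [2, 2]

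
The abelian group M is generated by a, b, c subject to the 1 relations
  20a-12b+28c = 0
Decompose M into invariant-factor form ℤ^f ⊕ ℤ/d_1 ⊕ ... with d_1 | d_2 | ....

Answer: M ≅ ℤ^2 ⊕ ℤ/4

Derivation:
rank_ℚ(R)=1; free=3−1=2
SNF(R) diag = [4] → torsion [4]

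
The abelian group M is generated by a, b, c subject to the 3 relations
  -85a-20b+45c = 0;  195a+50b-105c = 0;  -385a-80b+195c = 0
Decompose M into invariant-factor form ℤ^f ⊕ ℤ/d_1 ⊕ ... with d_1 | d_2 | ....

rank_ℚ(R)=3; free=3−3=0
SNF(R) diag = [5, 10, 30] → torsion [5, 10, 30]

Answer: M ≅ ℤ/5 ⊕ ℤ/10 ⊕ ℤ/30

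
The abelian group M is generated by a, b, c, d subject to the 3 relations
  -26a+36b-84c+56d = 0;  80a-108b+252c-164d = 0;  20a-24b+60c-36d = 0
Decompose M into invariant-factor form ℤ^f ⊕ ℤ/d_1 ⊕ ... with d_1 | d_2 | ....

rank_ℚ(R)=3; free=4−3=1
SNF(R) diag = [2, 4, 12] → torsion [2, 4, 12]

Answer: M ≅ ℤ^1 ⊕ ℤ/2 ⊕ ℤ/4 ⊕ ℤ/12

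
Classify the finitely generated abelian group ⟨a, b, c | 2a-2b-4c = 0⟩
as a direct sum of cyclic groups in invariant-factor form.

rank_ℚ(R)=1; free=3−1=2
SNF(R) diag = [2] → torsion [2]

Answer: M ≅ ℤ^2 ⊕ ℤ/2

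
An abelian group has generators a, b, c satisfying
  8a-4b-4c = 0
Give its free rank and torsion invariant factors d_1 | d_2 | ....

Answer: M ≅ ℤ^2 ⊕ ℤ/4

Derivation:
rank_ℚ(R)=1; free=3−1=2
SNF(R) diag = [4] → torsion [4]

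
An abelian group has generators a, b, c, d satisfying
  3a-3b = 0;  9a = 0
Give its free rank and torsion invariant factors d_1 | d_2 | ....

Answer: M ≅ ℤ^2 ⊕ ℤ/3 ⊕ ℤ/9

Derivation:
rank_ℚ(R)=2; free=4−2=2
SNF(R) diag = [3, 9] → torsion [3, 9]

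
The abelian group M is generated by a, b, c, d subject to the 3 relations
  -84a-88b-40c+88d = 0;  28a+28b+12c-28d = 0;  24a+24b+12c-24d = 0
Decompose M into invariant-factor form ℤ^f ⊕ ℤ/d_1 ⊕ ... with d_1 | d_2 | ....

Answer: M ≅ ℤ^1 ⊕ ℤ/4 ⊕ ℤ/4 ⊕ ℤ/12

Derivation:
rank_ℚ(R)=3; free=4−3=1
SNF(R) diag = [4, 4, 12] → torsion [4, 4, 12]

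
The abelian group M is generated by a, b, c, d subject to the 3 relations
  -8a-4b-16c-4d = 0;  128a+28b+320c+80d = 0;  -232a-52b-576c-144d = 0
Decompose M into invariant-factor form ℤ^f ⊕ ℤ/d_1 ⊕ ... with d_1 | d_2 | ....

rank_ℚ(R)=3; free=4−3=1
SNF(R) diag = [4, 4, 8] → torsion [4, 4, 8]

Answer: M ≅ ℤ^1 ⊕ ℤ/4 ⊕ ℤ/4 ⊕ ℤ/8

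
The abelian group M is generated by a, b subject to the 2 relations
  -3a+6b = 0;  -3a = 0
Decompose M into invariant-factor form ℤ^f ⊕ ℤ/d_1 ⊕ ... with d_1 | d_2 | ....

rank_ℚ(R)=2; free=2−2=0
SNF(R) diag = [3, 6] → torsion [3, 6]

Answer: M ≅ ℤ/3 ⊕ ℤ/6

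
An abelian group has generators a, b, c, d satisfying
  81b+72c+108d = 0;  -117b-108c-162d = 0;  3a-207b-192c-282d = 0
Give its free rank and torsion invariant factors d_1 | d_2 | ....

Answer: M ≅ ℤ^1 ⊕ ℤ/3 ⊕ ℤ/9 ⊕ ℤ/18

Derivation:
rank_ℚ(R)=3; free=4−3=1
SNF(R) diag = [3, 9, 18] → torsion [3, 9, 18]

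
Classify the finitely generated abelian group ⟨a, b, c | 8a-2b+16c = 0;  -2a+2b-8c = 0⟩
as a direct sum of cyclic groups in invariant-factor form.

rank_ℚ(R)=2; free=3−2=1
SNF(R) diag = [2, 2] → torsion [2, 2]

Answer: M ≅ ℤ^1 ⊕ ℤ/2 ⊕ ℤ/2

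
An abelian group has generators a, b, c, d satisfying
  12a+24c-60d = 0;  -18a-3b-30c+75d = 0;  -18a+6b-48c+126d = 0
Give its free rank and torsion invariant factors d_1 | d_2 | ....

Answer: M ≅ ℤ^1 ⊕ ℤ/3 ⊕ ℤ/6 ⊕ ℤ/12

Derivation:
rank_ℚ(R)=3; free=4−3=1
SNF(R) diag = [3, 6, 12] → torsion [3, 6, 12]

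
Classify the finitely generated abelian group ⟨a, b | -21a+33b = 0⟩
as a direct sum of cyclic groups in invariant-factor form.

rank_ℚ(R)=1; free=2−1=1
SNF(R) diag = [3] → torsion [3]

Answer: M ≅ ℤ^1 ⊕ ℤ/3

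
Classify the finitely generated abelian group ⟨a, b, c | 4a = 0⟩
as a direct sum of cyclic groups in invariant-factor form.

rank_ℚ(R)=1; free=3−1=2
SNF(R) diag = [4] → torsion [4]

Answer: M ≅ ℤ^2 ⊕ ℤ/4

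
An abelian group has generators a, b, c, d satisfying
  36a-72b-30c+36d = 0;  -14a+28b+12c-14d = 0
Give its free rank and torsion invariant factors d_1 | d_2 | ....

rank_ℚ(R)=2; free=4−2=2
SNF(R) diag = [2, 6] → torsion [2, 6]

Answer: M ≅ ℤ^2 ⊕ ℤ/2 ⊕ ℤ/6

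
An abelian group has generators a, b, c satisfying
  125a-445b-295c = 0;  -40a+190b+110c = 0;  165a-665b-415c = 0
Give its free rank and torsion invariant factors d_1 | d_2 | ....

rank_ℚ(R)=3; free=3−3=0
SNF(R) diag = [5, 10, 20] → torsion [5, 10, 20]

Answer: M ≅ ℤ/5 ⊕ ℤ/10 ⊕ ℤ/20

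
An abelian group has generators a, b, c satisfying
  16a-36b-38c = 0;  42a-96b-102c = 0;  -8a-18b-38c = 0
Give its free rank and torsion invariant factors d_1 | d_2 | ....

Answer: M ≅ ℤ/2 ⊕ ℤ/6 ⊕ ℤ/6

Derivation:
rank_ℚ(R)=3; free=3−3=0
SNF(R) diag = [2, 6, 6] → torsion [2, 6, 6]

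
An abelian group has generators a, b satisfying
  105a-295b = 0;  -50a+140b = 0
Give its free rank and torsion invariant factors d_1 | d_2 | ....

Answer: M ≅ ℤ/5 ⊕ ℤ/10

Derivation:
rank_ℚ(R)=2; free=2−2=0
SNF(R) diag = [5, 10] → torsion [5, 10]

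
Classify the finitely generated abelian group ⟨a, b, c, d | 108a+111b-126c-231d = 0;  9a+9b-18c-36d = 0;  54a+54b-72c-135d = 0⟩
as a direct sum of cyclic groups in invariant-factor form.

rank_ℚ(R)=3; free=4−3=1
SNF(R) diag = [3, 9, 9] → torsion [3, 9, 9]

Answer: M ≅ ℤ^1 ⊕ ℤ/3 ⊕ ℤ/9 ⊕ ℤ/9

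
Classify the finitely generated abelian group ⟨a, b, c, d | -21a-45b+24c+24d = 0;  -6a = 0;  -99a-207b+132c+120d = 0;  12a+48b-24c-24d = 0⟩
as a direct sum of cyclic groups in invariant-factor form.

rank_ℚ(R)=4; free=4−4=0
SNF(R) diag = [3, 6, 12, 24] → torsion [3, 6, 12, 24]

Answer: M ≅ ℤ/3 ⊕ ℤ/6 ⊕ ℤ/12 ⊕ ℤ/24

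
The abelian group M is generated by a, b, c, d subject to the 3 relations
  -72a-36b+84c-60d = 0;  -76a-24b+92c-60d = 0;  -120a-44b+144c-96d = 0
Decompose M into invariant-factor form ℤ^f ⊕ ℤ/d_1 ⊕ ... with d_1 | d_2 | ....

Answer: M ≅ ℤ^1 ⊕ ℤ/4 ⊕ ℤ/4 ⊕ ℤ/12

Derivation:
rank_ℚ(R)=3; free=4−3=1
SNF(R) diag = [4, 4, 12] → torsion [4, 4, 12]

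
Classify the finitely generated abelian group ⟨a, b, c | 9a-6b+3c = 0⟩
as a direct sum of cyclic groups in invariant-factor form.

Answer: M ≅ ℤ^2 ⊕ ℤ/3

Derivation:
rank_ℚ(R)=1; free=3−1=2
SNF(R) diag = [3] → torsion [3]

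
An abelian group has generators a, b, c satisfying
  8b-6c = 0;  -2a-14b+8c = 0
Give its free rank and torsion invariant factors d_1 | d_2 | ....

Answer: M ≅ ℤ^1 ⊕ ℤ/2 ⊕ ℤ/2

Derivation:
rank_ℚ(R)=2; free=3−2=1
SNF(R) diag = [2, 2] → torsion [2, 2]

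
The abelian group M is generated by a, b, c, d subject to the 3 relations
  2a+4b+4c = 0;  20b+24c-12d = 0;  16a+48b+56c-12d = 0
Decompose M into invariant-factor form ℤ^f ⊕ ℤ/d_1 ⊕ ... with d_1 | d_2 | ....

Answer: M ≅ ℤ^1 ⊕ ℤ/2 ⊕ ℤ/4 ⊕ ℤ/12

Derivation:
rank_ℚ(R)=3; free=4−3=1
SNF(R) diag = [2, 4, 12] → torsion [2, 4, 12]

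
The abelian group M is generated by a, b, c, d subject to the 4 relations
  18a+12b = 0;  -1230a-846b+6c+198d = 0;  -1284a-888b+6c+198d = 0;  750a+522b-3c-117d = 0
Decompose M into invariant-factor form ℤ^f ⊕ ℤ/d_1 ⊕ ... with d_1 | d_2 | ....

rank_ℚ(R)=4; free=4−4=0
SNF(R) diag = [3, 6, 18, 36] → torsion [3, 6, 18, 36]

Answer: M ≅ ℤ/3 ⊕ ℤ/6 ⊕ ℤ/18 ⊕ ℤ/36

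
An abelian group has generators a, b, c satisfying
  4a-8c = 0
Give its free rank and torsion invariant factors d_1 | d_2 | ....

rank_ℚ(R)=1; free=3−1=2
SNF(R) diag = [4] → torsion [4]

Answer: M ≅ ℤ^2 ⊕ ℤ/4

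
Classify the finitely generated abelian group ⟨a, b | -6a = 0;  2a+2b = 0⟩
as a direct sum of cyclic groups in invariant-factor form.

rank_ℚ(R)=2; free=2−2=0
SNF(R) diag = [2, 6] → torsion [2, 6]

Answer: M ≅ ℤ/2 ⊕ ℤ/6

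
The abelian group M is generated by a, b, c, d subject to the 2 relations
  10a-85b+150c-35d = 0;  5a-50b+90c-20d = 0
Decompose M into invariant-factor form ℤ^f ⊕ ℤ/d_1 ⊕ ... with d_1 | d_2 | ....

Answer: M ≅ ℤ^2 ⊕ ℤ/5 ⊕ ℤ/5

Derivation:
rank_ℚ(R)=2; free=4−2=2
SNF(R) diag = [5, 5] → torsion [5, 5]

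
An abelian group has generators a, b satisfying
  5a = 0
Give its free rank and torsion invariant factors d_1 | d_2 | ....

rank_ℚ(R)=1; free=2−1=1
SNF(R) diag = [5] → torsion [5]

Answer: M ≅ ℤ^1 ⊕ ℤ/5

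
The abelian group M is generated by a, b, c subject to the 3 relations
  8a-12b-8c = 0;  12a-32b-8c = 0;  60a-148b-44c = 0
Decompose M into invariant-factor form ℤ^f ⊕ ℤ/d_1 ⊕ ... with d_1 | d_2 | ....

rank_ℚ(R)=3; free=3−3=0
SNF(R) diag = [4, 4, 4] → torsion [4, 4, 4]

Answer: M ≅ ℤ/4 ⊕ ℤ/4 ⊕ ℤ/4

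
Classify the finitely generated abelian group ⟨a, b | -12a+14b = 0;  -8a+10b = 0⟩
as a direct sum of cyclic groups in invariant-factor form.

Answer: M ≅ ℤ/2 ⊕ ℤ/4

Derivation:
rank_ℚ(R)=2; free=2−2=0
SNF(R) diag = [2, 4] → torsion [2, 4]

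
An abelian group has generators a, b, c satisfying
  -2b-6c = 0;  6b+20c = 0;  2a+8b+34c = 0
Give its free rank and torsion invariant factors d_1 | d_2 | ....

Answer: M ≅ ℤ/2 ⊕ ℤ/2 ⊕ ℤ/2

Derivation:
rank_ℚ(R)=3; free=3−3=0
SNF(R) diag = [2, 2, 2] → torsion [2, 2, 2]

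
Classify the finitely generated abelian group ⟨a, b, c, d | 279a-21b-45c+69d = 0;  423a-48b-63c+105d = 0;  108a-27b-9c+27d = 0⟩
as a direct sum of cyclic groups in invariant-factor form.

rank_ℚ(R)=3; free=4−3=1
SNF(R) diag = [3, 9, 9] → torsion [3, 9, 9]

Answer: M ≅ ℤ^1 ⊕ ℤ/3 ⊕ ℤ/9 ⊕ ℤ/9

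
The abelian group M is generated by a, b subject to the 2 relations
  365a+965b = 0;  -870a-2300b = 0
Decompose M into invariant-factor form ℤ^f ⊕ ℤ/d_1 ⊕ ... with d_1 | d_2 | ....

rank_ℚ(R)=2; free=2−2=0
SNF(R) diag = [5, 10] → torsion [5, 10]

Answer: M ≅ ℤ/5 ⊕ ℤ/10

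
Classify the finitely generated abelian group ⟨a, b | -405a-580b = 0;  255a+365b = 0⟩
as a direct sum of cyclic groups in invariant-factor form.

rank_ℚ(R)=2; free=2−2=0
SNF(R) diag = [5, 15] → torsion [5, 15]

Answer: M ≅ ℤ/5 ⊕ ℤ/15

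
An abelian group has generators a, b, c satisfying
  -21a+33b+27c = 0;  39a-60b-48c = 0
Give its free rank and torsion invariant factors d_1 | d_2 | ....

Answer: M ≅ ℤ^1 ⊕ ℤ/3 ⊕ ℤ/3

Derivation:
rank_ℚ(R)=2; free=3−2=1
SNF(R) diag = [3, 3] → torsion [3, 3]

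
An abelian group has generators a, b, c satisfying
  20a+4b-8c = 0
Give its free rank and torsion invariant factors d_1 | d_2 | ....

Answer: M ≅ ℤ^2 ⊕ ℤ/4

Derivation:
rank_ℚ(R)=1; free=3−1=2
SNF(R) diag = [4] → torsion [4]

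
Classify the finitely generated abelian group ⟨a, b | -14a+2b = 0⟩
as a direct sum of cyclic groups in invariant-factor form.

rank_ℚ(R)=1; free=2−1=1
SNF(R) diag = [2] → torsion [2]

Answer: M ≅ ℤ^1 ⊕ ℤ/2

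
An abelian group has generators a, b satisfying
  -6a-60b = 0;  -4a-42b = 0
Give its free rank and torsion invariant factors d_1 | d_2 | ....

Answer: M ≅ ℤ/2 ⊕ ℤ/6

Derivation:
rank_ℚ(R)=2; free=2−2=0
SNF(R) diag = [2, 6] → torsion [2, 6]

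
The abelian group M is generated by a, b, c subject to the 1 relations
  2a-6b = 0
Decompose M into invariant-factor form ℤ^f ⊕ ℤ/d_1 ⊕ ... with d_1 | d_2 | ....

rank_ℚ(R)=1; free=3−1=2
SNF(R) diag = [2] → torsion [2]

Answer: M ≅ ℤ^2 ⊕ ℤ/2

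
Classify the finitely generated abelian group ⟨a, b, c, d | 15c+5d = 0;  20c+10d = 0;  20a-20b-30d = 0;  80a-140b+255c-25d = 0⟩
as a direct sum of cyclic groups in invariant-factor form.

rank_ℚ(R)=4; free=4−4=0
SNF(R) diag = [5, 10, 20, 60] → torsion [5, 10, 20, 60]

Answer: M ≅ ℤ/5 ⊕ ℤ/10 ⊕ ℤ/20 ⊕ ℤ/60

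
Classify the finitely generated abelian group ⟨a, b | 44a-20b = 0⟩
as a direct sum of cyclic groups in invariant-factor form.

Answer: M ≅ ℤ^1 ⊕ ℤ/4

Derivation:
rank_ℚ(R)=1; free=2−1=1
SNF(R) diag = [4] → torsion [4]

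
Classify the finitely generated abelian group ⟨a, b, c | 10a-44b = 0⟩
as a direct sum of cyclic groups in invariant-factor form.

Answer: M ≅ ℤ^2 ⊕ ℤ/2

Derivation:
rank_ℚ(R)=1; free=3−1=2
SNF(R) diag = [2] → torsion [2]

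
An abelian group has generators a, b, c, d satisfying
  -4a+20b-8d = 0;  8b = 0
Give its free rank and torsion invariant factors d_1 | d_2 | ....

Answer: M ≅ ℤ^2 ⊕ ℤ/4 ⊕ ℤ/8

Derivation:
rank_ℚ(R)=2; free=4−2=2
SNF(R) diag = [4, 8] → torsion [4, 8]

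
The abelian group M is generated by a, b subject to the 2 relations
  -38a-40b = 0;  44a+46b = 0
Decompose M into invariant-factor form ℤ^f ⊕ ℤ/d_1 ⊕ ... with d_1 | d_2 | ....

rank_ℚ(R)=2; free=2−2=0
SNF(R) diag = [2, 6] → torsion [2, 6]

Answer: M ≅ ℤ/2 ⊕ ℤ/6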